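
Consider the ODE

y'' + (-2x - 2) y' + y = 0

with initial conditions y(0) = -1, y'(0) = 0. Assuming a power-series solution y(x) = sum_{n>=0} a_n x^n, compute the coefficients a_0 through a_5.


Ansatz: y(x) = sum_{n>=0} a_n x^n, so y'(x) = sum_{n>=1} n a_n x^(n-1) and y''(x) = sum_{n>=2} n(n-1) a_n x^(n-2).
Substitute into P(x) y'' + Q(x) y' + R(x) y = 0 with P(x) = 1, Q(x) = -2x - 2, R(x) = 1, and match powers of x.
Initial conditions: a_0 = -1, a_1 = 0.
Setting the coefficient of each power of x to zero and solving order by order (substituting the coefficients already found):
  x^0: 2 a_2 - 2 a_1 + a_0 = 0  ->  2 a_2 = 2 a_1 - a_0 = 1  ->  a_2 = 1/2
  x^1: 6 a_3 - 4 a_2 - a_1 = 0  ->  6 a_3 = 4 a_2 + a_1 = 2  ->  a_3 = 1/3
  x^2: 12 a_4 - 6 a_3 - 3 a_2 = 0  ->  12 a_4 = 6 a_3 + 3 a_2 = 7/2  ->  a_4 = 7/24
  x^3: 20 a_5 - 8 a_4 - 5 a_3 = 0  ->  20 a_5 = 8 a_4 + 5 a_3 = 4  ->  a_5 = 1/5
Truncated series: y(x) = -1 + (1/2) x^2 + (1/3) x^3 + (7/24) x^4 + (1/5) x^5 + O(x^6).

a_0 = -1; a_1 = 0; a_2 = 1/2; a_3 = 1/3; a_4 = 7/24; a_5 = 1/5


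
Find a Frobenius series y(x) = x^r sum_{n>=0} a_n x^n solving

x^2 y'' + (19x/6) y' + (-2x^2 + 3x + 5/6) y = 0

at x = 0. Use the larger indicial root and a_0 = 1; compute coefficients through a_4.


Write in Frobenius form y'' + (p(x)/x) y' + (q(x)/x^2) y = 0:
  p(x) = 19/6,  q(x) = -2x^2 + 3x + 5/6.
Indicial equation: r(r-1) + (19/6) r + (5/6) = 0 -> roots r_1 = -1/2, r_2 = -5/3.
Take r = r_1 = -1/2. Let y(x) = x^r sum_{n>=0} a_n x^n with a_0 = 1.
Substitute y = x^r sum a_n x^n and match x^{r+n}. The recurrence is
  D(n) a_n + 3 a_{n-1} - 2 a_{n-2} = 0,  where D(n) = (r+n)(r+n-1) + (19/6)(r+n) + (5/6).
  a_n = [-3 a_{n-1} + 2 a_{n-2}] / D(n).
Since the indicial polynomial factors as (r - r_1)(r - r_2), D(n) = (r_1 + n - r_1)(r_1 + n - r_2) = n(n + 7/6).
Evaluating step by step (a_0 = 1):
  n = 1: D(1) = 1(1 + 7/6) = 13/6; numerator = -3(1) = -3; a_1 = (-3)/(13/6) = -18/13
  n = 2: D(2) = 2(2 + 7/6) = 19/3; numerator = -3(-18/13) + 2(1) = 80/13; a_2 = (80/13)/(19/3) = 240/247
  n = 3: D(3) = 3(3 + 7/6) = 25/2; numerator = -3(240/247) + 2(-18/13) = -108/19; a_3 = (-108/19)/(25/2) = -216/475
  n = 4: D(4) = 4(4 + 7/6) = 62/3; numerator = -3(-216/475) + 2(240/247) = 20424/6175; a_4 = (20424/6175)/(62/3) = 30636/191425

r = -1/2; a_0 = 1; a_1 = -18/13; a_2 = 240/247; a_3 = -216/475; a_4 = 30636/191425


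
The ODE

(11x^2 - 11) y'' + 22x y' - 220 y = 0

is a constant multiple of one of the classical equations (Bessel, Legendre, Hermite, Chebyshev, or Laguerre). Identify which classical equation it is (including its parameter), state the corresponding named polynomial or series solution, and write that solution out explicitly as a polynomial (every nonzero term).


All three coefficients share the factor -11; dividing through by -11 gives  (1 - x^2) y'' - 2x y' + 20 y = 0.
This matches the Legendre equation (1 - x^2) y'' - 2x y' + n(n+1) y = 0 (note the -2x y' term) with n(n+1) = 20, so n = 4; the polynomial solution is P_4(x).
With y = sum_k a_k x^k, matching x^k gives (k+2)(k+1) a_{k+2} = [k(k+1) - n(n+1)] a_k = (k - 4)(k + 5) a_k. The right side vanishes at k = 4, so the series with the parity of 4 terminates at degree 4.
Standard normalization (P_n(1) = 1): leading coefficient (2n)!/(2^n (n!)^2) = 40320/(16*576) = 35/8, so a_4 = 35/8. Work downward with a_k = (k+1)(k+2) a_{k+2} / ((k - 4)(k + 5)):
  a_2 = (3)(4)(35/8) / ((2 - 4)(2 + 5)) = (105/2)/(-14) = -15/4
  a_0 = (1)(2)(-15/4) / ((0 - 4)(0 + 5)) = (-15/2)/(-20) = 3/8
Hence P_4(x) = 35 x^4/8 - 15 x^2/4 + 3/8.

P_4(x); series = 35 x^4/8 - 15 x^2/4 + 3/8


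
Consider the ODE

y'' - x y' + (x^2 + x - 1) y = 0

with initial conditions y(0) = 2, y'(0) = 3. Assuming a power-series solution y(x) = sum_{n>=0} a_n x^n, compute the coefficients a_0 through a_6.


Ansatz: y(x) = sum_{n>=0} a_n x^n, so y'(x) = sum_{n>=1} n a_n x^(n-1) and y''(x) = sum_{n>=2} n(n-1) a_n x^(n-2).
Substitute into P(x) y'' + Q(x) y' + R(x) y = 0 with P(x) = 1, Q(x) = -x, R(x) = x^2 + x - 1, and match powers of x.
Initial conditions: a_0 = 2, a_1 = 3.
Setting the coefficient of each power of x to zero and solving order by order (substituting the coefficients already found):
  x^0: 2 a_2 - a_0 = 0  ->  2 a_2 = a_0 = 2  ->  a_2 = 1
  x^1: 6 a_3 - 2 a_1 + a_0 = 0  ->  6 a_3 = 2 a_1 - a_0 = 4  ->  a_3 = 2/3
  x^2: 12 a_4 - 3 a_2 + a_1 + a_0 = 0  ->  12 a_4 = 3 a_2 - a_1 - a_0 = -2  ->  a_4 = -1/6
  x^3: 20 a_5 - 4 a_3 + a_2 + a_1 = 0  ->  20 a_5 = 4 a_3 - a_2 - a_1 = -4/3  ->  a_5 = -1/15
  x^4: 30 a_6 - 5 a_4 + a_3 + a_2 = 0  ->  30 a_6 = 5 a_4 - a_3 - a_2 = -5/2  ->  a_6 = -1/12
Truncated series: y(x) = 2 + 3 x + x^2 + (2/3) x^3 - (1/6) x^4 - (1/15) x^5 - (1/12) x^6 + O(x^7).

a_0 = 2; a_1 = 3; a_2 = 1; a_3 = 2/3; a_4 = -1/6; a_5 = -1/15; a_6 = -1/12


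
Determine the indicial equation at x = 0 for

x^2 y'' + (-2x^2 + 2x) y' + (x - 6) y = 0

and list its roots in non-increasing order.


Divide by x^2 to reach normal form y'' + P_1(x) y' + P_2(x) y = 0 with P_1(x) = -2 + 2/x and P_2(x) = 1/x - 6/x^2.
x = 0 is a singular point because the y'-coefficient -2 + 2/x has a pole at x = 0 and the y-coefficient 1/x - 6/x^2 has a pole at x = 0.
It is a regular singular point because x P_1(x) = p(x) = 2 - 2x and x^2 P_2(x) = q(x) = x - 6 are polynomials, hence analytic at x = 0.
p(0) = 2,  q(0) = -6.
Indicial equation: r(r-1) + p(0) r + q(0) = 0, i.e. r^2 + (p(0) - 1) r + q(0) = 0, i.e. r^2 + 1 r - 6 = 0.
Discriminant: (1)^2 - 4(-6) = 25, so r = (-1 ± 5)/2.
Solving: r_1 = 2, r_2 = -3.

indicial: r^2 + 1 r - 6 = 0; roots r_1 = 2, r_2 = -3


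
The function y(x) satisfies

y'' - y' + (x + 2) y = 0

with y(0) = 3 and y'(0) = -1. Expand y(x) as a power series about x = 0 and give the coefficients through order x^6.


Ansatz: y(x) = sum_{n>=0} a_n x^n, so y'(x) = sum_{n>=1} n a_n x^(n-1) and y''(x) = sum_{n>=2} n(n-1) a_n x^(n-2).
Substitute into P(x) y'' + Q(x) y' + R(x) y = 0 with P(x) = 1, Q(x) = -1, R(x) = x + 2, and match powers of x.
Initial conditions: a_0 = 3, a_1 = -1.
Setting the coefficient of each power of x to zero and solving order by order (substituting the coefficients already found):
  x^0: 2 a_2 - a_1 + 2 a_0 = 0  ->  2 a_2 = a_1 - 2 a_0 = -7  ->  a_2 = -7/2
  x^1: 6 a_3 - 2 a_2 + 2 a_1 + a_0 = 0  ->  6 a_3 = 2 a_2 - 2 a_1 - a_0 = -8  ->  a_3 = -4/3
  x^2: 12 a_4 - 3 a_3 + 2 a_2 + a_1 = 0  ->  12 a_4 = 3 a_3 - 2 a_2 - a_1 = 4  ->  a_4 = 1/3
  x^3: 20 a_5 - 4 a_4 + 2 a_3 + a_2 = 0  ->  20 a_5 = 4 a_4 - 2 a_3 - a_2 = 15/2  ->  a_5 = 3/8
  x^4: 30 a_6 - 5 a_5 + 2 a_4 + a_3 = 0  ->  30 a_6 = 5 a_5 - 2 a_4 - a_3 = 61/24  ->  a_6 = 61/720
Truncated series: y(x) = 3 - x - (7/2) x^2 - (4/3) x^3 + (1/3) x^4 + (3/8) x^5 + (61/720) x^6 + O(x^7).

a_0 = 3; a_1 = -1; a_2 = -7/2; a_3 = -4/3; a_4 = 1/3; a_5 = 3/8; a_6 = 61/720


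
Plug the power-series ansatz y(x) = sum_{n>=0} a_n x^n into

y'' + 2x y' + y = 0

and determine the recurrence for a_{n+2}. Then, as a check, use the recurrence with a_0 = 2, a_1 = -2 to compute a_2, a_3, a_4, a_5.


Substitute y = sum_n a_n x^n.
y''(x) has coefficient (n+2)(n+1) a_{n+2} at x^n;
2 x y'(x) has coefficient 2 n a_n at x^n (shift);
y(x) has coefficient 1 a_n at x^n.
Matching x^n: (n+2)(n+1) a_{n+2} + (2n + 1) a_n = 0.
Thus a_{n+2} = (-2n - 1) / ((n+1)(n+2)) * a_n.

Check with a_0 = 2, a_1 = -2 (apply the recurrence for n = 0, 1, 2, 3): a_0 = 2, a_1 = -2, a_2 = -1, a_3 = 1, a_4 = 5/12, a_5 = -7/20.

a_(n+2) = (-2n - 1) / ((n+1)(n+2)) * a_n; check: a_0 = 2, a_1 = -2, a_2 = -1, a_3 = 1, a_4 = 5/12, a_5 = -7/20


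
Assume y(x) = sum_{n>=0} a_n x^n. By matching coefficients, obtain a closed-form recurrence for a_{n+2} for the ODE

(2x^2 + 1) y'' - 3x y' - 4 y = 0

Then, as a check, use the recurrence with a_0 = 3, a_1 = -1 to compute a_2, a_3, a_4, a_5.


Substitute y = sum_n a_n x^n.
(1 + 2 x^2) y'' contributes (n+2)(n+1) a_{n+2} + 2 n(n-1) a_n at x^n.
-3 x y'(x) contributes -3 n a_n at x^n.
-4 y(x) contributes -4 a_n at x^n.
Matching x^n: (n+2)(n+1) a_{n+2} + (2 n(n-1) - 3 n - 4) a_n = 0.
Thus a_{n+2} = (-2 n(n-1) + 3 n + 4) / ((n+1)(n+2)) * a_n.

Check with a_0 = 3, a_1 = -1 (apply the recurrence for n = 0, 1, 2, 3): a_0 = 3, a_1 = -1, a_2 = 6, a_3 = -7/6, a_4 = 3, a_5 = -7/120.

a_(n+2) = (-2 n(n-1) + 3 n + 4) / ((n+1)(n+2)) * a_n; check: a_0 = 3, a_1 = -1, a_2 = 6, a_3 = -7/6, a_4 = 3, a_5 = -7/120


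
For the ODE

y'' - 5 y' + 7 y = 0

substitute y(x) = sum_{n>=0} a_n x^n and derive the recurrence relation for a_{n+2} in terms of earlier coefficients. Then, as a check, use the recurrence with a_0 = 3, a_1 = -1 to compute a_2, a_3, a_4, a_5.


Substitute y = sum_n a_n x^n.
y''(x) has coefficient (n+2)(n+1) a_{n+2} at x^n;
-5 y'(x) has coefficient -5 (n+1) a_{n+1} at x^n;
7 y(x) has coefficient 7 a_n at x^n.
Matching x^n: (n+2)(n+1) a_{n+2} - 5 (n+1) a_{n+1} + 7 a_n = 0.
Thus a_{n+2} = [5 (n+1) a_{n+1} - 7 a_n] / ((n+1)(n+2)).

Check with a_0 = 3, a_1 = -1 (apply the recurrence for n = 0, 1, 2, 3): a_0 = 3, a_1 = -1, a_2 = -13, a_3 = -41/2, a_4 = -433/24, a_5 = -163/15.

a_(n+2) = [5 (n+1) a_(n+1) - 7 a_n] / ((n+1)(n+2)); check: a_0 = 3, a_1 = -1, a_2 = -13, a_3 = -41/2, a_4 = -433/24, a_5 = -163/15


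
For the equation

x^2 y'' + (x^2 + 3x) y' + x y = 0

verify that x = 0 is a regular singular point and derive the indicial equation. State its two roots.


Divide by x^2 to reach normal form y'' + P_1(x) y' + P_2(x) y = 0 with P_1(x) = 1 + 3/x and P_2(x) = 1/x.
x = 0 is a singular point because the y'-coefficient 1 + 3/x has a pole at x = 0 and the y-coefficient 1/x has a pole at x = 0.
It is a regular singular point because x P_1(x) = p(x) = x + 3 and x^2 P_2(x) = q(x) = x are polynomials, hence analytic at x = 0.
p(0) = 3,  q(0) = 0.
Indicial equation: r(r-1) + p(0) r + q(0) = 0, i.e. r^2 + (p(0) - 1) r + q(0) = 0, i.e. r^2 + 2 r = 0.
Discriminant: (2)^2 - 4(0) = 4, so r = (-2 ± 2)/2.
Solving: r_1 = 0, r_2 = -2.

indicial: r^2 + 2 r = 0; roots r_1 = 0, r_2 = -2


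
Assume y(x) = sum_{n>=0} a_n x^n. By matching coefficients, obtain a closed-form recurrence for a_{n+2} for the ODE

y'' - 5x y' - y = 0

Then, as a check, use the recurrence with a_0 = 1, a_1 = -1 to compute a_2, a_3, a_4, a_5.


Substitute y = sum_n a_n x^n.
y''(x) has coefficient (n+2)(n+1) a_{n+2} at x^n;
-5 x y'(x) has coefficient -5 n a_n at x^n (shift);
-y(x) has coefficient -1 a_n at x^n.
Matching x^n: (n+2)(n+1) a_{n+2} + (-5n - 1) a_n = 0.
Thus a_{n+2} = (5n + 1) / ((n+1)(n+2)) * a_n.

Check with a_0 = 1, a_1 = -1 (apply the recurrence for n = 0, 1, 2, 3): a_0 = 1, a_1 = -1, a_2 = 1/2, a_3 = -1, a_4 = 11/24, a_5 = -4/5.

a_(n+2) = (5n + 1) / ((n+1)(n+2)) * a_n; check: a_0 = 1, a_1 = -1, a_2 = 1/2, a_3 = -1, a_4 = 11/24, a_5 = -4/5


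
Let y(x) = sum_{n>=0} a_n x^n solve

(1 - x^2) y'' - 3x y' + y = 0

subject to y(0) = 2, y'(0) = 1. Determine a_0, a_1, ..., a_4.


Ansatz: y(x) = sum_{n>=0} a_n x^n, so y'(x) = sum_{n>=1} n a_n x^(n-1) and y''(x) = sum_{n>=2} n(n-1) a_n x^(n-2).
Substitute into P(x) y'' + Q(x) y' + R(x) y = 0 with P(x) = 1 - x^2, Q(x) = -3x, R(x) = 1, and match powers of x.
Initial conditions: a_0 = 2, a_1 = 1.
Setting the coefficient of each power of x to zero and solving order by order (substituting the coefficients already found):
  x^0: 2 a_2 + a_0 = 0  ->  2 a_2 = -a_0 = -2  ->  a_2 = -1
  x^1: 6 a_3 - 2 a_1 = 0  ->  6 a_3 = 2 a_1 = 2  ->  a_3 = 1/3
  x^2: 12 a_4 - 7 a_2 = 0  ->  12 a_4 = 7 a_2 = -7  ->  a_4 = -7/12
Truncated series: y(x) = 2 + x - x^2 + (1/3) x^3 - (7/12) x^4 + O(x^5).

a_0 = 2; a_1 = 1; a_2 = -1; a_3 = 1/3; a_4 = -7/12


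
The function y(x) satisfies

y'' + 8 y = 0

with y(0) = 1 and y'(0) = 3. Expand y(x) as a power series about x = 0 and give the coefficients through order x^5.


Ansatz: y(x) = sum_{n>=0} a_n x^n, so y'(x) = sum_{n>=1} n a_n x^(n-1) and y''(x) = sum_{n>=2} n(n-1) a_n x^(n-2).
Substitute into P(x) y'' + Q(x) y' + R(x) y = 0 with P(x) = 1, Q(x) = 0, R(x) = 8, and match powers of x.
Initial conditions: a_0 = 1, a_1 = 3.
Setting the coefficient of each power of x to zero and solving order by order (substituting the coefficients already found):
  x^0: 2 a_2 + 8 a_0 = 0  ->  2 a_2 = -8 a_0 = -8  ->  a_2 = -4
  x^1: 6 a_3 + 8 a_1 = 0  ->  6 a_3 = -8 a_1 = -24  ->  a_3 = -4
  x^2: 12 a_4 + 8 a_2 = 0  ->  12 a_4 = -8 a_2 = 32  ->  a_4 = 8/3
  x^3: 20 a_5 + 8 a_3 = 0  ->  20 a_5 = -8 a_3 = 32  ->  a_5 = 8/5
Truncated series: y(x) = 1 + 3 x - 4 x^2 - 4 x^3 + (8/3) x^4 + (8/5) x^5 + O(x^6).

a_0 = 1; a_1 = 3; a_2 = -4; a_3 = -4; a_4 = 8/3; a_5 = 8/5


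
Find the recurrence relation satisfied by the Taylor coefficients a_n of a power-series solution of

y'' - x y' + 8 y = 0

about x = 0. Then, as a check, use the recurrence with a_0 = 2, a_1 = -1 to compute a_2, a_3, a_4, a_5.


Substitute y = sum_n a_n x^n.
y''(x) has coefficient (n+2)(n+1) a_{n+2} at x^n;
-x y'(x) has coefficient -n a_n at x^n (shift);
8 y(x) has coefficient 8 a_n at x^n.
Matching x^n: (n+2)(n+1) a_{n+2} + (-n + 8) a_n = 0.
Thus a_{n+2} = (n - 8) / ((n+1)(n+2)) * a_n.

Check with a_0 = 2, a_1 = -1 (apply the recurrence for n = 0, 1, 2, 3): a_0 = 2, a_1 = -1, a_2 = -8, a_3 = 7/6, a_4 = 4, a_5 = -7/24.

a_(n+2) = (n - 8) / ((n+1)(n+2)) * a_n; check: a_0 = 2, a_1 = -1, a_2 = -8, a_3 = 7/6, a_4 = 4, a_5 = -7/24


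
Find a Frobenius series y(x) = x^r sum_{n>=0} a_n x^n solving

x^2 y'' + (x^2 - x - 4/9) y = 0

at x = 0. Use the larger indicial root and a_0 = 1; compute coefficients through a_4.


Write in Frobenius form y'' + (p(x)/x) y' + (q(x)/x^2) y = 0:
  p(x) = 0,  q(x) = x^2 - x - 4/9.
Indicial equation: r(r-1) + (0) r + (-4/9) = 0 -> roots r_1 = 4/3, r_2 = -1/3.
Take r = r_1 = 4/3. Let y(x) = x^r sum_{n>=0} a_n x^n with a_0 = 1.
Substitute y = x^r sum a_n x^n and match x^{r+n}. The recurrence is
  D(n) a_n - 1 a_{n-1} + 1 a_{n-2} = 0,  where D(n) = (r+n)(r+n-1) + (0)(r+n) + (-4/9).
  a_n = [1 a_{n-1} - 1 a_{n-2}] / D(n).
Since the indicial polynomial factors as (r - r_1)(r - r_2), D(n) = (r_1 + n - r_1)(r_1 + n - r_2) = n(n + 5/3).
Evaluating step by step (a_0 = 1):
  n = 1: D(1) = 1(1 + 5/3) = 8/3; numerator = 1(1) = 1; a_1 = (1)/(8/3) = 3/8
  n = 2: D(2) = 2(2 + 5/3) = 22/3; numerator = 1(3/8) - 1(1) = -5/8; a_2 = (-5/8)/(22/3) = -15/176
  n = 3: D(3) = 3(3 + 5/3) = 14; numerator = 1(-15/176) - 1(3/8) = -81/176; a_3 = (-81/176)/(14) = -81/2464
  n = 4: D(4) = 4(4 + 5/3) = 68/3; numerator = 1(-81/2464) - 1(-15/176) = 129/2464; a_4 = (129/2464)/(68/3) = 387/167552

r = 4/3; a_0 = 1; a_1 = 3/8; a_2 = -15/176; a_3 = -81/2464; a_4 = 387/167552


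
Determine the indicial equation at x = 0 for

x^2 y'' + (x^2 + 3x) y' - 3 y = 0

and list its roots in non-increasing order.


Divide by x^2 to reach normal form y'' + P_1(x) y' + P_2(x) y = 0 with P_1(x) = 1 + 3/x and P_2(x) = -3/x^2.
x = 0 is a singular point because the y'-coefficient 1 + 3/x has a pole at x = 0 and the y-coefficient -3/x^2 has a pole at x = 0.
It is a regular singular point because x P_1(x) = p(x) = x + 3 and x^2 P_2(x) = q(x) = -3 are polynomials, hence analytic at x = 0.
p(0) = 3,  q(0) = -3.
Indicial equation: r(r-1) + p(0) r + q(0) = 0, i.e. r^2 + (p(0) - 1) r + q(0) = 0, i.e. r^2 + 2 r - 3 = 0.
Discriminant: (2)^2 - 4(-3) = 16, so r = (-2 ± 4)/2.
Solving: r_1 = 1, r_2 = -3.

indicial: r^2 + 2 r - 3 = 0; roots r_1 = 1, r_2 = -3


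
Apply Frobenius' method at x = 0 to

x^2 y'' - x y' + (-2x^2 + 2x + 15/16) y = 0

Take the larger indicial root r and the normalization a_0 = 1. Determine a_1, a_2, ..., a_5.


Write in Frobenius form y'' + (p(x)/x) y' + (q(x)/x^2) y = 0:
  p(x) = -1,  q(x) = -2x^2 + 2x + 15/16.
Indicial equation: r(r-1) + (-1) r + (15/16) = 0 -> roots r_1 = 5/4, r_2 = 3/4.
Take r = r_1 = 5/4. Let y(x) = x^r sum_{n>=0} a_n x^n with a_0 = 1.
Substitute y = x^r sum a_n x^n and match x^{r+n}. The recurrence is
  D(n) a_n + 2 a_{n-1} - 2 a_{n-2} = 0,  where D(n) = (r+n)(r+n-1) + (-1)(r+n) + (15/16).
  a_n = [-2 a_{n-1} + 2 a_{n-2}] / D(n).
Since the indicial polynomial factors as (r - r_1)(r - r_2), D(n) = (r_1 + n - r_1)(r_1 + n - r_2) = n(n + 1/2).
Evaluating step by step (a_0 = 1):
  n = 1: D(1) = 1(1 + 1/2) = 3/2; numerator = -2(1) = -2; a_1 = (-2)/(3/2) = -4/3
  n = 2: D(2) = 2(2 + 1/2) = 5; numerator = -2(-4/3) + 2(1) = 14/3; a_2 = (14/3)/(5) = 14/15
  n = 3: D(3) = 3(3 + 1/2) = 21/2; numerator = -2(14/15) + 2(-4/3) = -68/15; a_3 = (-68/15)/(21/2) = -136/315
  n = 4: D(4) = 4(4 + 1/2) = 18; numerator = -2(-136/315) + 2(14/15) = 172/63; a_4 = (172/63)/(18) = 86/567
  n = 5: D(5) = 5(5 + 1/2) = 55/2; numerator = -2(86/567) + 2(-136/315) = -3308/2835; a_5 = (-3308/2835)/(55/2) = -6616/155925

r = 5/4; a_0 = 1; a_1 = -4/3; a_2 = 14/15; a_3 = -136/315; a_4 = 86/567; a_5 = -6616/155925


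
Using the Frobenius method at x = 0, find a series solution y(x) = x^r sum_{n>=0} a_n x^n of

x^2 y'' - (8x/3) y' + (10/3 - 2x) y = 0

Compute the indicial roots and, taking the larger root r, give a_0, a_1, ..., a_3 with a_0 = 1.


Write in Frobenius form y'' + (p(x)/x) y' + (q(x)/x^2) y = 0:
  p(x) = -8/3,  q(x) = 10/3 - 2x.
Indicial equation: r(r-1) + (-8/3) r + (10/3) = 0 -> roots r_1 = 2, r_2 = 5/3.
Take r = r_1 = 2. Let y(x) = x^r sum_{n>=0} a_n x^n with a_0 = 1.
Substitute y = x^r sum a_n x^n and match x^{r+n}. The recurrence is
  D(n) a_n - 2 a_{n-1} = 0,  where D(n) = (r+n)(r+n-1) + (-8/3)(r+n) + (10/3).
  a_n = 2 / D(n) * a_{n-1}.
Since the indicial polynomial factors as (r - r_1)(r - r_2), D(n) = (r_1 + n - r_1)(r_1 + n - r_2) = n(n + 1/3).
Evaluating step by step (a_0 = 1):
  n = 1: D(1) = 1(1 + 1/3) = 4/3; numerator = 2(1) = 2; a_1 = (2)/(4/3) = 3/2
  n = 2: D(2) = 2(2 + 1/3) = 14/3; numerator = 2(3/2) = 3; a_2 = (3)/(14/3) = 9/14
  n = 3: D(3) = 3(3 + 1/3) = 10; numerator = 2(9/14) = 9/7; a_3 = (9/7)/(10) = 9/70

r = 2; a_0 = 1; a_1 = 3/2; a_2 = 9/14; a_3 = 9/70


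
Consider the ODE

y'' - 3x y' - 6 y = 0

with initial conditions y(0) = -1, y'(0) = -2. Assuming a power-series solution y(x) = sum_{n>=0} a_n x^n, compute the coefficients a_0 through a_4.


Ansatz: y(x) = sum_{n>=0} a_n x^n, so y'(x) = sum_{n>=1} n a_n x^(n-1) and y''(x) = sum_{n>=2} n(n-1) a_n x^(n-2).
Substitute into P(x) y'' + Q(x) y' + R(x) y = 0 with P(x) = 1, Q(x) = -3x, R(x) = -6, and match powers of x.
Initial conditions: a_0 = -1, a_1 = -2.
Setting the coefficient of each power of x to zero and solving order by order (substituting the coefficients already found):
  x^0: 2 a_2 - 6 a_0 = 0  ->  2 a_2 = 6 a_0 = -6  ->  a_2 = -3
  x^1: 6 a_3 - 9 a_1 = 0  ->  6 a_3 = 9 a_1 = -18  ->  a_3 = -3
  x^2: 12 a_4 - 12 a_2 = 0  ->  12 a_4 = 12 a_2 = -36  ->  a_4 = -3
Truncated series: y(x) = -1 - 2 x - 3 x^2 - 3 x^3 - 3 x^4 + O(x^5).

a_0 = -1; a_1 = -2; a_2 = -3; a_3 = -3; a_4 = -3


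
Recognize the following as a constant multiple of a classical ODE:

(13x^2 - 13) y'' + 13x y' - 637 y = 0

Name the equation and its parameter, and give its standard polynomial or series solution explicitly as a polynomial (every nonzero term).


All three coefficients share the factor -13; dividing through by -13 gives  (1 - x^2) y'' - x y' + 49 y = 0.
This matches the Chebyshev equation (1 - x^2) y'' - x y' + n^2 y = 0 (note the -x y' term, not -2x y') with n^2 = 49, so n = 7; the polynomial solution is T_7(x).
With y = sum_k a_k x^k, matching x^k gives (k+2)(k+1) a_{k+2} = (k^2 - n^2) a_k = (k - 7)(k + 7) a_k. The right side vanishes at k = 7, so the series with the parity of 7 terminates at degree 7.
Standard normalization: leading coefficient of T_n is 2^(n-1), so a_7 = 2^6 = 64. Work downward with a_k = (k+1)(k+2) a_{k+2} / ((k - 7)(k + 7)):
  a_5 = (6)(7)(64) / ((5 - 7)(5 + 7)) = 2688/(-24) = -112
  a_3 = (4)(5)(-112) / ((3 - 7)(3 + 7)) = -2240/(-40) = 56
  a_1 = (2)(3)(56) / ((1 - 7)(1 + 7)) = 336/(-48) = -7
Hence T_7(x) = 64 x^7 - 112 x^5 + 56 x^3 - 7 x.

T_7(x); series = 64 x^7 - 112 x^5 + 56 x^3 - 7 x


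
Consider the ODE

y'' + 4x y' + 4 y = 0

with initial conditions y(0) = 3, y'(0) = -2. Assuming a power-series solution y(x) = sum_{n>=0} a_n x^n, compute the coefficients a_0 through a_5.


Ansatz: y(x) = sum_{n>=0} a_n x^n, so y'(x) = sum_{n>=1} n a_n x^(n-1) and y''(x) = sum_{n>=2} n(n-1) a_n x^(n-2).
Substitute into P(x) y'' + Q(x) y' + R(x) y = 0 with P(x) = 1, Q(x) = 4x, R(x) = 4, and match powers of x.
Initial conditions: a_0 = 3, a_1 = -2.
Setting the coefficient of each power of x to zero and solving order by order (substituting the coefficients already found):
  x^0: 2 a_2 + 4 a_0 = 0  ->  2 a_2 = -4 a_0 = -12  ->  a_2 = -6
  x^1: 6 a_3 + 8 a_1 = 0  ->  6 a_3 = -8 a_1 = 16  ->  a_3 = 8/3
  x^2: 12 a_4 + 12 a_2 = 0  ->  12 a_4 = -12 a_2 = 72  ->  a_4 = 6
  x^3: 20 a_5 + 16 a_3 = 0  ->  20 a_5 = -16 a_3 = -128/3  ->  a_5 = -32/15
Truncated series: y(x) = 3 - 2 x - 6 x^2 + (8/3) x^3 + 6 x^4 - (32/15) x^5 + O(x^6).

a_0 = 3; a_1 = -2; a_2 = -6; a_3 = 8/3; a_4 = 6; a_5 = -32/15


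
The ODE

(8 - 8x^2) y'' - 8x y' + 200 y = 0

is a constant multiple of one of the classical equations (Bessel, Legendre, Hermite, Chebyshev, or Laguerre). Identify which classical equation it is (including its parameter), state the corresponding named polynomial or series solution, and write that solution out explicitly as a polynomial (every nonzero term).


All three coefficients share the factor 8; dividing through by 8 gives  (1 - x^2) y'' - x y' + 25 y = 0.
This matches the Chebyshev equation (1 - x^2) y'' - x y' + n^2 y = 0 (note the -x y' term, not -2x y') with n^2 = 25, so n = 5; the polynomial solution is T_5(x).
With y = sum_k a_k x^k, matching x^k gives (k+2)(k+1) a_{k+2} = (k^2 - n^2) a_k = (k - 5)(k + 5) a_k. The right side vanishes at k = 5, so the series with the parity of 5 terminates at degree 5.
Standard normalization: leading coefficient of T_n is 2^(n-1), so a_5 = 2^4 = 16. Work downward with a_k = (k+1)(k+2) a_{k+2} / ((k - 5)(k + 5)):
  a_3 = (4)(5)(16) / ((3 - 5)(3 + 5)) = 320/(-16) = -20
  a_1 = (2)(3)(-20) / ((1 - 5)(1 + 5)) = -120/(-24) = 5
Hence T_5(x) = 16 x^5 - 20 x^3 + 5 x.

T_5(x); series = 16 x^5 - 20 x^3 + 5 x


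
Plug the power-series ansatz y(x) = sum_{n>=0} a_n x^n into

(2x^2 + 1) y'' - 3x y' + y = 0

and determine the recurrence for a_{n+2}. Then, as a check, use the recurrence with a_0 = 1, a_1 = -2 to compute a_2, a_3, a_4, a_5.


Substitute y = sum_n a_n x^n.
(1 + 2 x^2) y'' contributes (n+2)(n+1) a_{n+2} + 2 n(n-1) a_n at x^n.
-3 x y'(x) contributes -3 n a_n at x^n.
y(x) contributes 1 a_n at x^n.
Matching x^n: (n+2)(n+1) a_{n+2} + (2 n(n-1) - 3 n + 1) a_n = 0.
Thus a_{n+2} = (-2 n(n-1) + 3 n - 1) / ((n+1)(n+2)) * a_n.

Check with a_0 = 1, a_1 = -2 (apply the recurrence for n = 0, 1, 2, 3): a_0 = 1, a_1 = -2, a_2 = -1/2, a_3 = -2/3, a_4 = -1/24, a_5 = 2/15.

a_(n+2) = (-2 n(n-1) + 3 n - 1) / ((n+1)(n+2)) * a_n; check: a_0 = 1, a_1 = -2, a_2 = -1/2, a_3 = -2/3, a_4 = -1/24, a_5 = 2/15


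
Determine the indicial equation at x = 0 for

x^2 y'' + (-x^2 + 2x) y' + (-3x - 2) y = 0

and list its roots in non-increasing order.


Divide by x^2 to reach normal form y'' + P_1(x) y' + P_2(x) y = 0 with P_1(x) = -1 + 2/x and P_2(x) = -3/x - 2/x^2.
x = 0 is a singular point because the y'-coefficient -1 + 2/x has a pole at x = 0 and the y-coefficient -3/x - 2/x^2 has a pole at x = 0.
It is a regular singular point because x P_1(x) = p(x) = 2 - x and x^2 P_2(x) = q(x) = -3x - 2 are polynomials, hence analytic at x = 0.
p(0) = 2,  q(0) = -2.
Indicial equation: r(r-1) + p(0) r + q(0) = 0, i.e. r^2 + (p(0) - 1) r + q(0) = 0, i.e. r^2 + 1 r - 2 = 0.
Discriminant: (1)^2 - 4(-2) = 9, so r = (-1 ± 3)/2.
Solving: r_1 = 1, r_2 = -2.

indicial: r^2 + 1 r - 2 = 0; roots r_1 = 1, r_2 = -2


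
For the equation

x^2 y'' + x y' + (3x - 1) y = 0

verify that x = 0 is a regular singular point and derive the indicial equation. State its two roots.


Divide by x^2 to reach normal form y'' + P_1(x) y' + P_2(x) y = 0 with P_1(x) = 1/x and P_2(x) = 3/x - 1/x^2.
x = 0 is a singular point because the y'-coefficient 1/x has a pole at x = 0 and the y-coefficient 3/x - 1/x^2 has a pole at x = 0.
It is a regular singular point because x P_1(x) = p(x) = 1 and x^2 P_2(x) = q(x) = 3x - 1 are polynomials, hence analytic at x = 0.
p(0) = 1,  q(0) = -1.
Indicial equation: r(r-1) + p(0) r + q(0) = 0, i.e. r^2 + (p(0) - 1) r + q(0) = 0, i.e. r^2 - 1 = 0.
Discriminant: (0)^2 - 4(-1) = 4, so r = (0 ± 2)/2.
Solving: r_1 = 1, r_2 = -1.

indicial: r^2 - 1 = 0; roots r_1 = 1, r_2 = -1


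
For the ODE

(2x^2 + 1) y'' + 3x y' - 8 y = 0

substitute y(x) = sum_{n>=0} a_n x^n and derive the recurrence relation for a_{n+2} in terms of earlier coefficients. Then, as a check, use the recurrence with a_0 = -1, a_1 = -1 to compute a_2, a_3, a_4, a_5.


Substitute y = sum_n a_n x^n.
(1 + 2 x^2) y'' contributes (n+2)(n+1) a_{n+2} + 2 n(n-1) a_n at x^n.
3 x y'(x) contributes 3 n a_n at x^n.
-8 y(x) contributes -8 a_n at x^n.
Matching x^n: (n+2)(n+1) a_{n+2} + (2 n(n-1) + 3 n - 8) a_n = 0.
Thus a_{n+2} = (-2 n(n-1) - 3 n + 8) / ((n+1)(n+2)) * a_n.

Check with a_0 = -1, a_1 = -1 (apply the recurrence for n = 0, 1, 2, 3): a_0 = -1, a_1 = -1, a_2 = -4, a_3 = -5/6, a_4 = 2/3, a_5 = 13/24.

a_(n+2) = (-2 n(n-1) - 3 n + 8) / ((n+1)(n+2)) * a_n; check: a_0 = -1, a_1 = -1, a_2 = -4, a_3 = -5/6, a_4 = 2/3, a_5 = 13/24


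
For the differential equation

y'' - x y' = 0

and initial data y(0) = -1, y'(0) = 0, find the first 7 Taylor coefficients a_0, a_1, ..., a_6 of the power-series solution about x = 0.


Ansatz: y(x) = sum_{n>=0} a_n x^n, so y'(x) = sum_{n>=1} n a_n x^(n-1) and y''(x) = sum_{n>=2} n(n-1) a_n x^(n-2).
Substitute into P(x) y'' + Q(x) y' + R(x) y = 0 with P(x) = 1, Q(x) = -x, R(x) = 0, and match powers of x.
Initial conditions: a_0 = -1, a_1 = 0.
Setting the coefficient of each power of x to zero and solving order by order (substituting the coefficients already found):
  x^0: 2 a_2 = 0  ->  a_2 = 0
  x^1: 6 a_3 - a_1 = 0  ->  6 a_3 = a_1 = 0  ->  a_3 = 0
  x^2: 12 a_4 - 2 a_2 = 0  ->  12 a_4 = 2 a_2 = 0  ->  a_4 = 0
  x^3: 20 a_5 - 3 a_3 = 0  ->  20 a_5 = 3 a_3 = 0  ->  a_5 = 0
  x^4: 30 a_6 - 4 a_4 = 0  ->  30 a_6 = 4 a_4 = 0  ->  a_6 = 0
Truncated series: y(x) = -1 + O(x^7).

a_0 = -1; a_1 = 0; a_2 = 0; a_3 = 0; a_4 = 0; a_5 = 0; a_6 = 0


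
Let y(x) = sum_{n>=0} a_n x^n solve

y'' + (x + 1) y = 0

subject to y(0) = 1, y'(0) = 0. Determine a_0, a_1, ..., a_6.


Ansatz: y(x) = sum_{n>=0} a_n x^n, so y'(x) = sum_{n>=1} n a_n x^(n-1) and y''(x) = sum_{n>=2} n(n-1) a_n x^(n-2).
Substitute into P(x) y'' + Q(x) y' + R(x) y = 0 with P(x) = 1, Q(x) = 0, R(x) = x + 1, and match powers of x.
Initial conditions: a_0 = 1, a_1 = 0.
Setting the coefficient of each power of x to zero and solving order by order (substituting the coefficients already found):
  x^0: 2 a_2 + a_0 = 0  ->  2 a_2 = -a_0 = -1  ->  a_2 = -1/2
  x^1: 6 a_3 + a_1 + a_0 = 0  ->  6 a_3 = -a_1 - a_0 = -1  ->  a_3 = -1/6
  x^2: 12 a_4 + a_2 + a_1 = 0  ->  12 a_4 = -a_2 - a_1 = 1/2  ->  a_4 = 1/24
  x^3: 20 a_5 + a_3 + a_2 = 0  ->  20 a_5 = -a_3 - a_2 = 2/3  ->  a_5 = 1/30
  x^4: 30 a_6 + a_4 + a_3 = 0  ->  30 a_6 = -a_4 - a_3 = 1/8  ->  a_6 = 1/240
Truncated series: y(x) = 1 - (1/2) x^2 - (1/6) x^3 + (1/24) x^4 + (1/30) x^5 + (1/240) x^6 + O(x^7).

a_0 = 1; a_1 = 0; a_2 = -1/2; a_3 = -1/6; a_4 = 1/24; a_5 = 1/30; a_6 = 1/240


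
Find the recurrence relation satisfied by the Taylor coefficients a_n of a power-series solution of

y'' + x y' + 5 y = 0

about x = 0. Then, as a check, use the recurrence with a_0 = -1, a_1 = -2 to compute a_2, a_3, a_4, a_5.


Substitute y = sum_n a_n x^n.
y''(x) has coefficient (n+2)(n+1) a_{n+2} at x^n;
x y'(x) has coefficient n a_n at x^n (shift);
5 y(x) has coefficient 5 a_n at x^n.
Matching x^n: (n+2)(n+1) a_{n+2} + (n + 5) a_n = 0.
Thus a_{n+2} = (-n - 5) / ((n+1)(n+2)) * a_n.

Check with a_0 = -1, a_1 = -2 (apply the recurrence for n = 0, 1, 2, 3): a_0 = -1, a_1 = -2, a_2 = 5/2, a_3 = 2, a_4 = -35/24, a_5 = -4/5.

a_(n+2) = (-n - 5) / ((n+1)(n+2)) * a_n; check: a_0 = -1, a_1 = -2, a_2 = 5/2, a_3 = 2, a_4 = -35/24, a_5 = -4/5


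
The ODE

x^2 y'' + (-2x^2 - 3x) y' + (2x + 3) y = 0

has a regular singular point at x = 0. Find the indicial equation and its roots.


Divide by x^2 to reach normal form y'' + P_1(x) y' + P_2(x) y = 0 with P_1(x) = -2 - 3/x and P_2(x) = 2/x + 3/x^2.
x = 0 is a singular point because the y'-coefficient -2 - 3/x has a pole at x = 0 and the y-coefficient 2/x + 3/x^2 has a pole at x = 0.
It is a regular singular point because x P_1(x) = p(x) = -2x - 3 and x^2 P_2(x) = q(x) = 2x + 3 are polynomials, hence analytic at x = 0.
p(0) = -3,  q(0) = 3.
Indicial equation: r(r-1) + p(0) r + q(0) = 0, i.e. r^2 + (p(0) - 1) r + q(0) = 0, i.e. r^2 - 4 r + 3 = 0.
Discriminant: (-4)^2 - 4(3) = 4, so r = (4 ± 2)/2.
Solving: r_1 = 3, r_2 = 1.

indicial: r^2 - 4 r + 3 = 0; roots r_1 = 3, r_2 = 1


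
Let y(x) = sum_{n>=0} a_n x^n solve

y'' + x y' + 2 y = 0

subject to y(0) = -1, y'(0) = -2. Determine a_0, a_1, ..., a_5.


Ansatz: y(x) = sum_{n>=0} a_n x^n, so y'(x) = sum_{n>=1} n a_n x^(n-1) and y''(x) = sum_{n>=2} n(n-1) a_n x^(n-2).
Substitute into P(x) y'' + Q(x) y' + R(x) y = 0 with P(x) = 1, Q(x) = x, R(x) = 2, and match powers of x.
Initial conditions: a_0 = -1, a_1 = -2.
Setting the coefficient of each power of x to zero and solving order by order (substituting the coefficients already found):
  x^0: 2 a_2 + 2 a_0 = 0  ->  2 a_2 = -2 a_0 = 2  ->  a_2 = 1
  x^1: 6 a_3 + 3 a_1 = 0  ->  6 a_3 = -3 a_1 = 6  ->  a_3 = 1
  x^2: 12 a_4 + 4 a_2 = 0  ->  12 a_4 = -4 a_2 = -4  ->  a_4 = -1/3
  x^3: 20 a_5 + 5 a_3 = 0  ->  20 a_5 = -5 a_3 = -5  ->  a_5 = -1/4
Truncated series: y(x) = -1 - 2 x + x^2 + x^3 - (1/3) x^4 - (1/4) x^5 + O(x^6).

a_0 = -1; a_1 = -2; a_2 = 1; a_3 = 1; a_4 = -1/3; a_5 = -1/4


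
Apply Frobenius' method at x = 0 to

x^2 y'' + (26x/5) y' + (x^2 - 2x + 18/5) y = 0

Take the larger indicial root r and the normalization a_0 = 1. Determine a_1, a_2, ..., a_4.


Write in Frobenius form y'' + (p(x)/x) y' + (q(x)/x^2) y = 0:
  p(x) = 26/5,  q(x) = x^2 - 2x + 18/5.
Indicial equation: r(r-1) + (26/5) r + (18/5) = 0 -> roots r_1 = -6/5, r_2 = -3.
Take r = r_1 = -6/5. Let y(x) = x^r sum_{n>=0} a_n x^n with a_0 = 1.
Substitute y = x^r sum a_n x^n and match x^{r+n}. The recurrence is
  D(n) a_n - 2 a_{n-1} + 1 a_{n-2} = 0,  where D(n) = (r+n)(r+n-1) + (26/5)(r+n) + (18/5).
  a_n = [2 a_{n-1} - 1 a_{n-2}] / D(n).
Since the indicial polynomial factors as (r - r_1)(r - r_2), D(n) = (r_1 + n - r_1)(r_1 + n - r_2) = n(n + 9/5).
Evaluating step by step (a_0 = 1):
  n = 1: D(1) = 1(1 + 9/5) = 14/5; numerator = 2(1) = 2; a_1 = (2)/(14/5) = 5/7
  n = 2: D(2) = 2(2 + 9/5) = 38/5; numerator = 2(5/7) - 1(1) = 3/7; a_2 = (3/7)/(38/5) = 15/266
  n = 3: D(3) = 3(3 + 9/5) = 72/5; numerator = 2(15/266) - 1(5/7) = -80/133; a_3 = (-80/133)/(72/5) = -50/1197
  n = 4: D(4) = 4(4 + 9/5) = 116/5; numerator = 2(-50/1197) - 1(15/266) = -335/2394; a_4 = (-335/2394)/(116/5) = -1675/277704

r = -6/5; a_0 = 1; a_1 = 5/7; a_2 = 15/266; a_3 = -50/1197; a_4 = -1675/277704


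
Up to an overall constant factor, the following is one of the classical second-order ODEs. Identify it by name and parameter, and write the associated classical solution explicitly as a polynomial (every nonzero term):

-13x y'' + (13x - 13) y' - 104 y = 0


All three coefficients share the factor -13; dividing through by -13 gives  x y'' + (1 - x) y' + 8 y = 0.
This matches the Laguerre equation x y'' + (1 - x) y' + n y = 0 with n = 8; the polynomial solution is L_8(x).
With y = sum_k a_k x^k, matching x^k gives (k+1)k a_{k+1} + (k+1) a_{k+1} - k a_k + n a_k = 0, i.e. (k+1)^2 a_{k+1} = (k - n) a_k = (k - 8) a_k. The right side vanishes at k = 8, so the series terminates at degree 8.
Standard normalization L_n(0) = 1 gives a_0 = 1. Work upward with a_{k+1} = (k - 8) a_k / (k+1)^2:
  a_1 = (0 - 8)(1) / 1^2 = -8/1 = -8
  a_2 = (1 - 8)(-8) / 2^2 = 56/4 = 14
  a_3 = (2 - 8)(14) / 3^2 = -84/9 = -28/3
  a_4 = (3 - 8)(-28/3) / 4^2 = (140/3)/16 = 35/12
  a_5 = (4 - 8)(35/12) / 5^2 = (-35/3)/25 = -7/15
  a_6 = (5 - 8)(-7/15) / 6^2 = (7/5)/36 = 7/180
  a_7 = (6 - 8)(7/180) / 7^2 = (-7/90)/49 = -1/630
  a_8 = (7 - 8)(-1/630) / 8^2 = (1/630)/64 = 1/40320
Hence L_8(x) = x^8/40320 - x^7/630 + 7 x^6/180 - 7 x^5/15 + 35 x^4/12 - 28 x^3/3 + 14 x^2 - 8 x + 1.

L_8(x); series = x^8/40320 - x^7/630 + 7 x^6/180 - 7 x^5/15 + 35 x^4/12 - 28 x^3/3 + 14 x^2 - 8 x + 1


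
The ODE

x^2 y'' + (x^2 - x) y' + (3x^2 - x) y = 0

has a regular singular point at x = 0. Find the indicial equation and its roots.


Divide by x^2 to reach normal form y'' + P_1(x) y' + P_2(x) y = 0 with P_1(x) = 1 - 1/x and P_2(x) = 3 - 1/x.
x = 0 is a singular point because the y'-coefficient 1 - 1/x has a pole at x = 0 and the y-coefficient 3 - 1/x has a pole at x = 0.
It is a regular singular point because x P_1(x) = p(x) = x - 1 and x^2 P_2(x) = q(x) = 3x^2 - x are polynomials, hence analytic at x = 0.
p(0) = -1,  q(0) = 0.
Indicial equation: r(r-1) + p(0) r + q(0) = 0, i.e. r^2 + (p(0) - 1) r + q(0) = 0, i.e. r^2 - 2 r = 0.
Discriminant: (-2)^2 - 4(0) = 4, so r = (2 ± 2)/2.
Solving: r_1 = 2, r_2 = 0.

indicial: r^2 - 2 r = 0; roots r_1 = 2, r_2 = 0


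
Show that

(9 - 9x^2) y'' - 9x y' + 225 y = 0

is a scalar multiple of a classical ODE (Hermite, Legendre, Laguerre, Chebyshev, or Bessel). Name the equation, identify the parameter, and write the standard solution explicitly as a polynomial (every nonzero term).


All three coefficients share the factor 9; dividing through by 9 gives  (1 - x^2) y'' - x y' + 25 y = 0.
This matches the Chebyshev equation (1 - x^2) y'' - x y' + n^2 y = 0 (note the -x y' term, not -2x y') with n^2 = 25, so n = 5; the polynomial solution is T_5(x).
With y = sum_k a_k x^k, matching x^k gives (k+2)(k+1) a_{k+2} = (k^2 - n^2) a_k = (k - 5)(k + 5) a_k. The right side vanishes at k = 5, so the series with the parity of 5 terminates at degree 5.
Standard normalization: leading coefficient of T_n is 2^(n-1), so a_5 = 2^4 = 16. Work downward with a_k = (k+1)(k+2) a_{k+2} / ((k - 5)(k + 5)):
  a_3 = (4)(5)(16) / ((3 - 5)(3 + 5)) = 320/(-16) = -20
  a_1 = (2)(3)(-20) / ((1 - 5)(1 + 5)) = -120/(-24) = 5
Hence T_5(x) = 16 x^5 - 20 x^3 + 5 x.

T_5(x); series = 16 x^5 - 20 x^3 + 5 x


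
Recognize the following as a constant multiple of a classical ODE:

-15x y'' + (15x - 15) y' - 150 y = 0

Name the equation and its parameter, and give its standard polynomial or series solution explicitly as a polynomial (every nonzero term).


All three coefficients share the factor -15; dividing through by -15 gives  x y'' + (1 - x) y' + 10 y = 0.
This matches the Laguerre equation x y'' + (1 - x) y' + n y = 0 with n = 10; the polynomial solution is L_10(x).
With y = sum_k a_k x^k, matching x^k gives (k+1)k a_{k+1} + (k+1) a_{k+1} - k a_k + n a_k = 0, i.e. (k+1)^2 a_{k+1} = (k - n) a_k = (k - 10) a_k. The right side vanishes at k = 10, so the series terminates at degree 10.
Standard normalization L_n(0) = 1 gives a_0 = 1. Work upward with a_{k+1} = (k - 10) a_k / (k+1)^2:
  a_1 = (0 - 10)(1) / 1^2 = -10/1 = -10
  a_2 = (1 - 10)(-10) / 2^2 = 90/4 = 45/2
  a_3 = (2 - 10)(45/2) / 3^2 = -180/9 = -20
  a_4 = (3 - 10)(-20) / 4^2 = 140/16 = 35/4
  a_5 = (4 - 10)(35/4) / 5^2 = (-105/2)/25 = -21/10
  a_6 = (5 - 10)(-21/10) / 6^2 = (21/2)/36 = 7/24
  a_7 = (6 - 10)(7/24) / 7^2 = (-7/6)/49 = -1/42
  a_8 = (7 - 10)(-1/42) / 8^2 = (1/14)/64 = 1/896
  a_9 = (8 - 10)(1/896) / 9^2 = (-1/448)/81 = -1/36288
  a_10 = (9 - 10)(-1/36288) / 10^2 = (1/36288)/100 = 1/3628800
Hence L_10(x) = x^10/3628800 - x^9/36288 + x^8/896 - x^7/42 + 7 x^6/24 - 21 x^5/10 + 35 x^4/4 - 20 x^3 + 45 x^2/2 - 10 x + 1.

L_10(x); series = x^10/3628800 - x^9/36288 + x^8/896 - x^7/42 + 7 x^6/24 - 21 x^5/10 + 35 x^4/4 - 20 x^3 + 45 x^2/2 - 10 x + 1


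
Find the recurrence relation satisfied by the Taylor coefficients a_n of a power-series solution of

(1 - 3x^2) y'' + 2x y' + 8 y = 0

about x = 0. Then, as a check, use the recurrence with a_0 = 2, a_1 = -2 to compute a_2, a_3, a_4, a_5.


Substitute y = sum_n a_n x^n.
(1 - 3 x^2) y'' contributes (n+2)(n+1) a_{n+2} - 3 n(n-1) a_n at x^n.
2 x y'(x) contributes 2 n a_n at x^n.
8 y(x) contributes 8 a_n at x^n.
Matching x^n: (n+2)(n+1) a_{n+2} + (-3 n(n-1) + 2 n + 8) a_n = 0.
Thus a_{n+2} = (3 n(n-1) - 2 n - 8) / ((n+1)(n+2)) * a_n.

Check with a_0 = 2, a_1 = -2 (apply the recurrence for n = 0, 1, 2, 3): a_0 = 2, a_1 = -2, a_2 = -8, a_3 = 10/3, a_4 = 4, a_5 = 2/3.

a_(n+2) = (3 n(n-1) - 2 n - 8) / ((n+1)(n+2)) * a_n; check: a_0 = 2, a_1 = -2, a_2 = -8, a_3 = 10/3, a_4 = 4, a_5 = 2/3


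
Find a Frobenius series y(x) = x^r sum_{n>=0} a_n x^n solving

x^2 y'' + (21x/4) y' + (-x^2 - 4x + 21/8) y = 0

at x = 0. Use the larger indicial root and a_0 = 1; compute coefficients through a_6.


Write in Frobenius form y'' + (p(x)/x) y' + (q(x)/x^2) y = 0:
  p(x) = 21/4,  q(x) = -x^2 - 4x + 21/8.
Indicial equation: r(r-1) + (21/4) r + (21/8) = 0 -> roots r_1 = -3/4, r_2 = -7/2.
Take r = r_1 = -3/4. Let y(x) = x^r sum_{n>=0} a_n x^n with a_0 = 1.
Substitute y = x^r sum a_n x^n and match x^{r+n}. The recurrence is
  D(n) a_n - 4 a_{n-1} - 1 a_{n-2} = 0,  where D(n) = (r+n)(r+n-1) + (21/4)(r+n) + (21/8).
  a_n = [4 a_{n-1} + 1 a_{n-2}] / D(n).
Since the indicial polynomial factors as (r - r_1)(r - r_2), D(n) = (r_1 + n - r_1)(r_1 + n - r_2) = n(n + 11/4).
Evaluating step by step (a_0 = 1):
  n = 1: D(1) = 1(1 + 11/4) = 15/4; numerator = 4(1) = 4; a_1 = (4)/(15/4) = 16/15
  n = 2: D(2) = 2(2 + 11/4) = 19/2; numerator = 4(16/15) + 1(1) = 79/15; a_2 = (79/15)/(19/2) = 158/285
  n = 3: D(3) = 3(3 + 11/4) = 69/4; numerator = 4(158/285) + 1(16/15) = 312/95; a_3 = (312/95)/(69/4) = 416/2185
  n = 4: D(4) = 4(4 + 11/4) = 27; numerator = 4(416/2185) + 1(158/285) = 454/345; a_4 = (454/345)/(27) = 454/9315
  n = 5: D(5) = 5(5 + 11/4) = 155/4; numerator = 4(454/9315) + 1(416/2185) = 13640/35397; a_5 = (13640/35397)/(155/4) = 352/35397
  n = 6: D(6) = 6(6 + 11/4) = 105/2; numerator = 4(352/35397) + 1(454/9315) = 5222/58995; a_6 = (5222/58995)/(105/2) = 1492/884925

r = -3/4; a_0 = 1; a_1 = 16/15; a_2 = 158/285; a_3 = 416/2185; a_4 = 454/9315; a_5 = 352/35397; a_6 = 1492/884925


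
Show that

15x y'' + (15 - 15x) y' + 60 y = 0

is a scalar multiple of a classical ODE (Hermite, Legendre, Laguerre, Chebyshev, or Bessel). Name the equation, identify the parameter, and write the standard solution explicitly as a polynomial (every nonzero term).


All three coefficients share the factor 15; dividing through by 15 gives  x y'' + (1 - x) y' + 4 y = 0.
This matches the Laguerre equation x y'' + (1 - x) y' + n y = 0 with n = 4; the polynomial solution is L_4(x).
With y = sum_k a_k x^k, matching x^k gives (k+1)k a_{k+1} + (k+1) a_{k+1} - k a_k + n a_k = 0, i.e. (k+1)^2 a_{k+1} = (k - n) a_k = (k - 4) a_k. The right side vanishes at k = 4, so the series terminates at degree 4.
Standard normalization L_n(0) = 1 gives a_0 = 1. Work upward with a_{k+1} = (k - 4) a_k / (k+1)^2:
  a_1 = (0 - 4)(1) / 1^2 = -4/1 = -4
  a_2 = (1 - 4)(-4) / 2^2 = 12/4 = 3
  a_3 = (2 - 4)(3) / 3^2 = -6/9 = -2/3
  a_4 = (3 - 4)(-2/3) / 4^2 = (2/3)/16 = 1/24
Hence L_4(x) = x^4/24 - 2 x^3/3 + 3 x^2 - 4 x + 1.

L_4(x); series = x^4/24 - 2 x^3/3 + 3 x^2 - 4 x + 1


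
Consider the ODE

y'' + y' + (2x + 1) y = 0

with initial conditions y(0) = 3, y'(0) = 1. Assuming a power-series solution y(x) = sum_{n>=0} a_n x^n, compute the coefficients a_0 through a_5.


Ansatz: y(x) = sum_{n>=0} a_n x^n, so y'(x) = sum_{n>=1} n a_n x^(n-1) and y''(x) = sum_{n>=2} n(n-1) a_n x^(n-2).
Substitute into P(x) y'' + Q(x) y' + R(x) y = 0 with P(x) = 1, Q(x) = 1, R(x) = 2x + 1, and match powers of x.
Initial conditions: a_0 = 3, a_1 = 1.
Setting the coefficient of each power of x to zero and solving order by order (substituting the coefficients already found):
  x^0: 2 a_2 + a_1 + a_0 = 0  ->  2 a_2 = -a_1 - a_0 = -4  ->  a_2 = -2
  x^1: 6 a_3 + 2 a_2 + a_1 + 2 a_0 = 0  ->  6 a_3 = -2 a_2 - a_1 - 2 a_0 = -3  ->  a_3 = -1/2
  x^2: 12 a_4 + 3 a_3 + a_2 + 2 a_1 = 0  ->  12 a_4 = -3 a_3 - a_2 - 2 a_1 = 3/2  ->  a_4 = 1/8
  x^3: 20 a_5 + 4 a_4 + a_3 + 2 a_2 = 0  ->  20 a_5 = -4 a_4 - a_3 - 2 a_2 = 4  ->  a_5 = 1/5
Truncated series: y(x) = 3 + x - 2 x^2 - (1/2) x^3 + (1/8) x^4 + (1/5) x^5 + O(x^6).

a_0 = 3; a_1 = 1; a_2 = -2; a_3 = -1/2; a_4 = 1/8; a_5 = 1/5


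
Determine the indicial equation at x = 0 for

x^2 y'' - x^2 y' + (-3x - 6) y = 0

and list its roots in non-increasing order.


Divide by x^2 to reach normal form y'' + P_1(x) y' + P_2(x) y = 0 with P_1(x) = -1 and P_2(x) = -3/x - 6/x^2.
x = 0 is a singular point because the y-coefficient -3/x - 6/x^2 has a pole at x = 0.
It is a regular singular point because x P_1(x) = p(x) = -x and x^2 P_2(x) = q(x) = -3x - 6 are polynomials, hence analytic at x = 0.
p(0) = 0,  q(0) = -6.
Indicial equation: r(r-1) + p(0) r + q(0) = 0, i.e. r^2 + (p(0) - 1) r + q(0) = 0, i.e. r^2 - 1 r - 6 = 0.
Discriminant: (-1)^2 - 4(-6) = 25, so r = (1 ± 5)/2.
Solving: r_1 = 3, r_2 = -2.

indicial: r^2 - 1 r - 6 = 0; roots r_1 = 3, r_2 = -2
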